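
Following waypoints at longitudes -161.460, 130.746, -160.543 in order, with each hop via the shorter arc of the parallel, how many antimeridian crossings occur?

2

Leg 1: -161.460° → +130.746°, shortest Δλ = -67.794° (west) — crosses 180°.
Leg 2: +130.746° → -160.543°, shortest Δλ = 68.711° (east) — crosses 180°.
Total crossings: 2.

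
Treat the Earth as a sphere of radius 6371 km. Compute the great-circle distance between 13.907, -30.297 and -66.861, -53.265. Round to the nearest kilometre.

9176 km

Δλ = -53.265 − -30.297 = -22.968°.
Δφ = -66.861 − 13.907 = -80.768°.
a = sin²(Δφ/2) + cos φ₁ · cos φ₂ · sin²(Δλ/2) = 0.434904.
c = 2·atan2(√a, √(1−a)) = 1.44023 rad → d = 6371·c ≈ 9175.72 km.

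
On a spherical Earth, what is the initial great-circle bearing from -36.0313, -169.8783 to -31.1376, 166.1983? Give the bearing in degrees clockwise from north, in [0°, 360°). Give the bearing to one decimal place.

276.9°

Δλ = 166.1983 − -169.8783 = 336.0766°; wrapped into (−180°, 180°]: -23.9234°.
θ = atan2( sin Δλ · cos φ₂ , cos φ₁ · sin φ₂ − sin φ₁ · cos φ₂ · cos Δλ )
  = atan2(-0.34709, 0.04205) = -83.092° → normalised to [0°, 360°): 276.908°.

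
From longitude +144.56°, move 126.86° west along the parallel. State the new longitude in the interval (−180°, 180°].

+17.70°

Start at +144.56°; shift −126.86° → +17.70°.
+17.70° already lies in (−180°, 180°].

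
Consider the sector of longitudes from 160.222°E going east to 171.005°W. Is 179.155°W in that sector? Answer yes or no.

Band width going east from +160.222° to -171.005°: ((-171.005 − 160.222) mod 360) = 28.773°.
Offset of -179.155° east of the west edge: ((-179.155 − 160.222) mod 360) = 20.623°.
20.623° ≤ 28.773° ⇒ inside.

Yes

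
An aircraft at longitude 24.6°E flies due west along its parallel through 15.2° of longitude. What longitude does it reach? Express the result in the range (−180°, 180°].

9.4°E

Start at +24.6°; shift −15.2° → +9.4°.
+9.4° already lies in (−180°, 180°].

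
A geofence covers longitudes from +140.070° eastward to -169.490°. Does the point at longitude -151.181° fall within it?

No

Band width going east from +140.070° to -169.490°: ((-169.490 − 140.070) mod 360) = 50.440°.
Offset of -151.181° east of the west edge: ((-151.181 − 140.070) mod 360) = 68.749°.
68.749° > 50.440° ⇒ outside.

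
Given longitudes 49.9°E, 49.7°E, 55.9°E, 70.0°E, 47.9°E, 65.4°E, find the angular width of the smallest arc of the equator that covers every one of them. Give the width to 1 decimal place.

22.1°

Sort the longitudes: +47.9°, +49.7°, +49.9°, +55.9°, +65.4°, +70.0°.
Eastward gaps between consecutive values (wrapping around): 1.8°, 0.2°, 6.0°, 9.5°, 4.6°, 337.9°.
Largest gap = 337.9° ⇒ minimal covering band is its complement: 360° − 337.9° = 22.1°.
Band runs from +47.9° eastward to +70.0°.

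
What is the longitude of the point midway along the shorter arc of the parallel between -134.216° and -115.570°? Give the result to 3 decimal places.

Signed shortest Δλ from -134.216° to -115.570° is +18.646°.
Midpoint longitude = -134.216° + (+18.646°)/2 = -134.216° + 9.323° = -124.893°.

-124.893°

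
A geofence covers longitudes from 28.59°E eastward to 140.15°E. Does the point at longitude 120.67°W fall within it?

No

Band width going east from +28.59° to +140.15°: ((140.15 − 28.59) mod 360) = 111.56°.
Offset of -120.67° east of the west edge: ((-120.67 − 28.59) mod 360) = 210.74°.
210.74° > 111.56° ⇒ outside.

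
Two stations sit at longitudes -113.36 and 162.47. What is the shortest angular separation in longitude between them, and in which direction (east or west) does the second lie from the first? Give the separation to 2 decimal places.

Raw difference: 162.47 − -113.36 = 275.83°.
Normalise into (−180°, 180°]: 275.83° − 360° = -84.17°.
Negative ⇒ the second point lies to the west; separation 84.17°.

84.17° west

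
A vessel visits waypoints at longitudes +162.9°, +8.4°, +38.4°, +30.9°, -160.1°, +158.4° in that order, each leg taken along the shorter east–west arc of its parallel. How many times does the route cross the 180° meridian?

Leg 1: +162.9° → +8.4°, shortest Δλ = -154.5° (west) — does not cross 180°.
Leg 2: +8.4° → +38.4°, shortest Δλ = 30.0° (east) — does not cross 180°.
Leg 3: +38.4° → +30.9°, shortest Δλ = -7.5° (west) — does not cross 180°.
Leg 4: +30.9° → -160.1°, shortest Δλ = 169.0° (east) — crosses 180°.
Leg 5: -160.1° → +158.4°, shortest Δλ = -41.5° (west) — crosses 180°.
Total crossings: 2.

2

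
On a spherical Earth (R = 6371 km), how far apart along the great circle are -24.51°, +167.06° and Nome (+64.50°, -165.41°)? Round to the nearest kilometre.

10180 km

Δλ = -165.41 − 167.06 = -332.47°; wrapped into (−180°, 180°]: 27.53°.
Δφ = 64.50 − -24.51 = 89.01°.
a = sin²(Δφ/2) + cos φ₁ · cos φ₂ · sin²(Δλ/2) = 0.513538.
c = 2·atan2(√a, √(1−a)) = 1.59788 rad → d = 6371·c ≈ 10180.07 km.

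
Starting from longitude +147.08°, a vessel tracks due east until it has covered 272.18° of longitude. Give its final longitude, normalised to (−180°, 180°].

Start at +147.08°; shift +272.18° → +419.26°.
+419.26° lies outside (−180°, 180°]; subtract 360° → +59.26°.

+59.26°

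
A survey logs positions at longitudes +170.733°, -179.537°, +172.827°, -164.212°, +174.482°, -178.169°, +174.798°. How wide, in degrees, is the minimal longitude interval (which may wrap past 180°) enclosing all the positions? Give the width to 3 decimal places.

Sort the longitudes: -179.537°, -178.169°, -164.212°, +170.733°, +172.827°, +174.482°, +174.798°.
Eastward gaps between consecutive values (wrapping around): 1.368°, 13.957°, 334.945°, 2.094°, 1.655°, 0.316°, 5.665°.
Largest gap = 334.945° ⇒ minimal covering band is its complement: 360° − 334.945° = 25.055°.
Band runs from +170.733° eastward to -164.212°, crossing the antimeridian.

25.055°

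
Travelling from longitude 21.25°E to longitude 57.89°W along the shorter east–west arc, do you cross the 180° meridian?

No

Signed shortest Δλ = ((-57.89 − 21.25 + 180) mod 360) − 180 = -79.14°.
Going west by 79.14° from +21.25° reaches -57.89° without touching 180°.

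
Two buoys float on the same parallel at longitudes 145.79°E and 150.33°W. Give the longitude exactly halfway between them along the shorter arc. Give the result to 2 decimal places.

Signed shortest Δλ from +145.79° to -150.33° is +63.88°.
Midpoint longitude = +145.79° + (+63.88°)/2 = +145.79° + 31.94° = +177.73°.
(The naïve average (+145.79 + -150.33)/2 = -2.27° is on the wrong side of the globe.)

177.73°E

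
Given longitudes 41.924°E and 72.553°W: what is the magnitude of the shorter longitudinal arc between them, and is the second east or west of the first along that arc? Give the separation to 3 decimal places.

Raw difference: -72.553 − 41.924 = -114.477°.
Normalise into (−180°, 180°]: -114.477° stays -114.477°.
Negative ⇒ the second point lies to the west; separation 114.477°.

114.477° west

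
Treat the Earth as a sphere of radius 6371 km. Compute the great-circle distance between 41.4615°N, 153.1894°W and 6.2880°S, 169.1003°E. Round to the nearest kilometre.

Δλ = 169.1003 − -153.1894 = 322.2897°; wrapped into (−180°, 180°]: -37.7103°.
Δφ = -6.2880 − 41.4615 = -47.7495°.
a = sin²(Δφ/2) + cos φ₁ · cos φ₂ · sin²(Δλ/2) = 0.241612.
c = 2·atan2(√a, √(1−a)) = 1.02772 rad → d = 6371·c ≈ 6547.58 km.

6548 km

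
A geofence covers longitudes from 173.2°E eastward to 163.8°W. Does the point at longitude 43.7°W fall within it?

No

Band width going east from +173.2° to -163.8°: ((-163.8 − 173.2) mod 360) = 23.0°.
Offset of -43.7° east of the west edge: ((-43.7 − 173.2) mod 360) = 143.1°.
143.1° > 23.0° ⇒ outside.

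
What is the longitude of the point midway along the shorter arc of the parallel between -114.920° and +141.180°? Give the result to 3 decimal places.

Signed shortest Δλ from -114.920° to +141.180° is -103.900°.
Midpoint longitude = -114.920° + (-103.900°)/2 = -114.920° − 51.950° = -166.870°.
(The naïve average (-114.920 + +141.180)/2 = 13.13° is on the wrong side of the globe.)

-166.870°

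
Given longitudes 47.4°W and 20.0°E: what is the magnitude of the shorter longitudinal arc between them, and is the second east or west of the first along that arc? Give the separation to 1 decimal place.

Raw difference: 20.0 − -47.4 = 67.4°.
Normalise into (−180°, 180°]: 67.4° stays 67.4°.
Positive ⇒ the second point lies to the east; separation 67.4°.

67.4° east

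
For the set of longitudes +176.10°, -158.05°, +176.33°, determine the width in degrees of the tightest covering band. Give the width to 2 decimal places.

25.85°

Sort the longitudes: -158.05°, +176.10°, +176.33°.
Eastward gaps between consecutive values (wrapping around): 334.15°, 0.23°, 25.62°.
Largest gap = 334.15° ⇒ minimal covering band is its complement: 360° − 334.15° = 25.85°.
Band runs from +176.10° eastward to -158.05°, crossing the antimeridian.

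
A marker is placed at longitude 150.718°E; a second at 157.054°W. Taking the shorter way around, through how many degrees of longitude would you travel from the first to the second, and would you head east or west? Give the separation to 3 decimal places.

Raw difference: -157.054 − 150.718 = -307.772°.
Normalise into (−180°, 180°]: -307.772° + 360° = 52.228°.
Positive ⇒ the second point lies to the east; separation 52.228°.

52.228° east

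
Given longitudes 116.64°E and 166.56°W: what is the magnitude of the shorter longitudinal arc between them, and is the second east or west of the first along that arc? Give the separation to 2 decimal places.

76.80° east

Raw difference: -166.56 − 116.64 = -283.2°.
Normalise into (−180°, 180°]: -283.2° + 360° = 76.8°.
Positive ⇒ the second point lies to the east; separation 76.80°.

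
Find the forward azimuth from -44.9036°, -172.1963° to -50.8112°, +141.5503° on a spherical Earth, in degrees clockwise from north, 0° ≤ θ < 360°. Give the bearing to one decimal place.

Δλ = 141.5503 − -172.1963 = 313.7466°; wrapped into (−180°, 180°]: -46.2534°.
θ = atan2( sin Δλ · cos φ₂ , cos φ₁ · sin φ₂ − sin φ₁ · cos φ₂ · cos Δλ )
  = atan2(-0.45647, -0.24055) = -117.788° → normalised to [0°, 360°): 242.212°.

242.2°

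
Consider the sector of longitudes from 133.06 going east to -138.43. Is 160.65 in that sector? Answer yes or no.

Band width going east from +133.06° to -138.43°: ((-138.43 − 133.06) mod 360) = 88.51°.
Offset of +160.65° east of the west edge: ((160.65 − 133.06) mod 360) = 27.59°.
27.59° ≤ 88.51° ⇒ inside.

Yes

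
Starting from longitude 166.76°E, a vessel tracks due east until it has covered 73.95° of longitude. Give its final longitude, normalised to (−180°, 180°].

Start at +166.76°; shift +73.95° → +240.71°.
+240.71° lies outside (−180°, 180°]; subtract 360° → -119.29°.

119.29°W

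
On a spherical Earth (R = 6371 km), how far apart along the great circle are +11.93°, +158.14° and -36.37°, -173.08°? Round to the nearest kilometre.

Δλ = -173.08 − 158.14 = -331.22°; wrapped into (−180°, 180°]: 28.78°.
Δφ = -36.37 − 11.93 = -48.30°.
a = sin²(Δφ/2) + cos φ₁ · cos φ₂ · sin²(Δλ/2) = 0.216042.
c = 2·atan2(√a, √(1−a)) = 0.96683 rad → d = 6371·c ≈ 6159.64 km.

6160 km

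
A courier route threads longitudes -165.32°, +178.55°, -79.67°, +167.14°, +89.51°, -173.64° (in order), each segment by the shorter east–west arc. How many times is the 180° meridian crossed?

Leg 1: -165.32° → +178.55°, shortest Δλ = -16.13° (west) — crosses 180°.
Leg 2: +178.55° → -79.67°, shortest Δλ = 101.78° (east) — crosses 180°.
Leg 3: -79.67° → +167.14°, shortest Δλ = -113.19° (west) — crosses 180°.
Leg 4: +167.14° → +89.51°, shortest Δλ = -77.63° (west) — does not cross 180°.
Leg 5: +89.51° → -173.64°, shortest Δλ = 96.85° (east) — crosses 180°.
Total crossings: 4.

4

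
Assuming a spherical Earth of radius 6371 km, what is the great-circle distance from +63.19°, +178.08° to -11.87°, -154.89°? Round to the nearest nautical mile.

4677 nmi

Δλ = -154.89 − 178.08 = -332.97°; wrapped into (−180°, 180°]: 27.03°.
Δφ = -11.87 − 63.19 = -75.06°.
a = sin²(Δφ/2) + cos φ₁ · cos φ₂ · sin²(Δλ/2) = 0.395203.
c = 2·atan2(√a, √(1−a)) = 1.35964 rad → d = 6371·c ≈ 8662.25 km ≈ 4677.24 nmi.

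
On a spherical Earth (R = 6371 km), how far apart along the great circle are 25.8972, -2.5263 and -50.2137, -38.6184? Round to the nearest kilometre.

9180 km

Δλ = -38.6184 − -2.5263 = -36.0921°.
Δφ = -50.2137 − 25.8972 = -76.1109°.
a = sin²(Δφ/2) + cos φ₁ · cos φ₂ · sin²(Δλ/2) = 0.435222.
c = 2·atan2(√a, √(1−a)) = 1.44087 rad → d = 6371·c ≈ 9179.81 km.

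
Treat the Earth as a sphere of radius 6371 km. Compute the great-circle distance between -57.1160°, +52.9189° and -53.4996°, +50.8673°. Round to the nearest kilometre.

Δλ = 50.8673 − 52.9189 = -2.0516°.
Δφ = -53.4996 − -57.1160 = 3.6164°.
a = sin²(Δφ/2) + cos φ₁ · cos φ₂ · sin²(Δλ/2) = 0.001099.
c = 2·atan2(√a, √(1−a)) = 0.06632 rad → d = 6371·c ≈ 422.52 km.

423 km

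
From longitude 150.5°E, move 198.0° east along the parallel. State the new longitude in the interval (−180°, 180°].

Start at +150.5°; shift +198.0° → +348.5°.
+348.5° lies outside (−180°, 180°]; subtract 360° → -11.5°.

11.5°W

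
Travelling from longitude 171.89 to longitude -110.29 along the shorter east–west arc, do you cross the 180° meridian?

Naïve |-110.29 − 171.89| = 282.18° > 180°, so the shorter arc goes the other way round — across 180°.
Signed shortest Δλ = ((-110.29 − 171.89 + 180) mod 360) − 180 = 77.82°.
Going east by 77.82° from +171.89° passes through 180° before reaching -110.29°.

Yes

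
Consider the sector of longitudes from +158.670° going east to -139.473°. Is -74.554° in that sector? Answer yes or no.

No

Band width going east from +158.670° to -139.473°: ((-139.473 − 158.670) mod 360) = 61.857°.
Offset of -74.554° east of the west edge: ((-74.554 − 158.670) mod 360) = 126.776°.
126.776° > 61.857° ⇒ outside.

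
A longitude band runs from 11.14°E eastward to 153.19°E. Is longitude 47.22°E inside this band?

Band width going east from +11.14° to +153.19°: ((153.19 − 11.14) mod 360) = 142.05°.
Offset of +47.22° east of the west edge: ((47.22 − 11.14) mod 360) = 36.08°.
36.08° ≤ 142.05° ⇒ inside.

Yes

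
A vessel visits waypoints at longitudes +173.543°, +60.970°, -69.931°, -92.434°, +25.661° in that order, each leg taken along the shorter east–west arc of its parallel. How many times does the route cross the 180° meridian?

0

Leg 1: +173.543° → +60.970°, shortest Δλ = -112.573° (west) — does not cross 180°.
Leg 2: +60.970° → -69.931°, shortest Δλ = -130.901° (west) — does not cross 180°.
Leg 3: -69.931° → -92.434°, shortest Δλ = -22.503° (west) — does not cross 180°.
Leg 4: -92.434° → +25.661°, shortest Δλ = 118.095° (east) — does not cross 180°.
Total crossings: 0.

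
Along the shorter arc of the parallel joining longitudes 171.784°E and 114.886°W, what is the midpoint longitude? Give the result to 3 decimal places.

Signed shortest Δλ from +171.784° to -114.886° is +73.330°.
Midpoint longitude = +171.784° + (+73.330°)/2 = +171.784° + 36.665° = +208.449°.
Normalise into (−180°, 180°]: -151.551°.
(The naïve average (+171.784 + -114.886)/2 = 28.449° is on the wrong side of the globe.)

151.551°W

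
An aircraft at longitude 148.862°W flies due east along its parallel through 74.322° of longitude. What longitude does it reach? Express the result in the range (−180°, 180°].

Start at -148.862°; shift +74.322° → -74.540°.
-74.540° already lies in (−180°, 180°].

74.540°W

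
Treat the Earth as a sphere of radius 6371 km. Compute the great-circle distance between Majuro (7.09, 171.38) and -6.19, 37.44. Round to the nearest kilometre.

Δλ = 37.44 − 171.38 = -133.94°.
Δφ = -6.19 − 7.09 = -13.28°.
a = sin²(Δφ/2) + cos φ₁ · cos φ₂ · sin²(Δλ/2) = 0.848946.
c = 2·atan2(√a, √(1−a)) = 2.34325 rad → d = 6371·c ≈ 14928.83 km.

14929 km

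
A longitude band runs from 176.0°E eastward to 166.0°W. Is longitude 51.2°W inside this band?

Band width going east from +176.0° to -166.0°: ((-166.0 − 176.0) mod 360) = 18.0°.
Offset of -51.2° east of the west edge: ((-51.2 − 176.0) mod 360) = 132.8°.
132.8° > 18.0° ⇒ outside.

No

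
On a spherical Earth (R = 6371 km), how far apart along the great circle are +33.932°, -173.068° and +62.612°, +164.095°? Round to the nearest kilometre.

3566 km

Δλ = 164.095 − -173.068 = 337.163°; wrapped into (−180°, 180°]: -22.837°.
Δφ = 62.612 − 33.932 = 28.680°.
a = sin²(Δφ/2) + cos φ₁ · cos φ₂ · sin²(Δλ/2) = 0.076302.
c = 2·atan2(√a, √(1−a)) = 0.55974 rad → d = 6371·c ≈ 3566.08 km.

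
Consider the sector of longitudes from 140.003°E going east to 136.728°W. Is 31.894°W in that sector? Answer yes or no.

No

Band width going east from +140.003° to -136.728°: ((-136.728 − 140.003) mod 360) = 83.269°.
Offset of -31.894° east of the west edge: ((-31.894 − 140.003) mod 360) = 188.103°.
188.103° > 83.269° ⇒ outside.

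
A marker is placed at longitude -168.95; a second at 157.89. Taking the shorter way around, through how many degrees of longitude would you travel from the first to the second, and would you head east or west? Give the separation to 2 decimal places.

33.16° west

Raw difference: 157.89 − -168.95 = 326.84°.
Normalise into (−180°, 180°]: 326.84° − 360° = -33.16°.
Negative ⇒ the second point lies to the west; separation 33.16°.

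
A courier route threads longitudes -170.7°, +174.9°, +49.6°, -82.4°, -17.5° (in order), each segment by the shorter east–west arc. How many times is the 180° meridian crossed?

1

Leg 1: -170.7° → +174.9°, shortest Δλ = -14.4° (west) — crosses 180°.
Leg 2: +174.9° → +49.6°, shortest Δλ = -125.3° (west) — does not cross 180°.
Leg 3: +49.6° → -82.4°, shortest Δλ = -132.0° (west) — does not cross 180°.
Leg 4: -82.4° → -17.5°, shortest Δλ = 64.9° (east) — does not cross 180°.
Total crossings: 1.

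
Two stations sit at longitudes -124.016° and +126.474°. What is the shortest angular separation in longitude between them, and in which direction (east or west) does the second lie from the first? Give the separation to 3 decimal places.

109.510° west

Raw difference: 126.474 − -124.016 = 250.49°.
Normalise into (−180°, 180°]: 250.49° − 360° = -109.51°.
Negative ⇒ the second point lies to the west; separation 109.510°.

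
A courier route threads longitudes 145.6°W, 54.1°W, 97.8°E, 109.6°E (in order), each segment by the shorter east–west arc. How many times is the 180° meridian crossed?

Leg 1: -145.6° → -54.1°, shortest Δλ = 91.5° (east) — does not cross 180°.
Leg 2: -54.1° → +97.8°, shortest Δλ = 151.9° (east) — does not cross 180°.
Leg 3: +97.8° → +109.6°, shortest Δλ = 11.8° (east) — does not cross 180°.
Total crossings: 0.

0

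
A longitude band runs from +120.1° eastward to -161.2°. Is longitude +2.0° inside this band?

Band width going east from +120.1° to -161.2°: ((-161.2 − 120.1) mod 360) = 78.7°.
Offset of +2.0° east of the west edge: ((2.0 − 120.1) mod 360) = 241.9°.
241.9° > 78.7° ⇒ outside.

No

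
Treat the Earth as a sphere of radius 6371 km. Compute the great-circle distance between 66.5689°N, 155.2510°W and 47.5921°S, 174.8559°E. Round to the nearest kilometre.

12946 km

Δλ = 174.8559 − -155.2510 = 330.1069°; wrapped into (−180°, 180°]: -29.8931°.
Δφ = -47.5921 − 66.5689 = -114.1610°.
a = sin²(Δφ/2) + cos φ₁ · cos φ₂ · sin²(Δλ/2) = 0.722490.
c = 2·atan2(√a, √(1−a)) = 2.03195 rad → d = 6371·c ≈ 12945.55 km.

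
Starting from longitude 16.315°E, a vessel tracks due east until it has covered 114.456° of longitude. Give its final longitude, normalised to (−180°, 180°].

130.771°E

Start at +16.315°; shift +114.456° → +130.771°.
+130.771° already lies in (−180°, 180°].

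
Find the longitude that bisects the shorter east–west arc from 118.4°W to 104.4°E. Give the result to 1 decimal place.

Signed shortest Δλ from -118.4° to +104.4° is -137.2°.
Midpoint longitude = -118.4° + (-137.2°)/2 = -118.4° − 68.6° = -187.0°.
Normalise into (−180°, 180°]: +173.0°.
(The naïve average (-118.4 + +104.4)/2 = -7.0° is on the wrong side of the globe.)

173.0°E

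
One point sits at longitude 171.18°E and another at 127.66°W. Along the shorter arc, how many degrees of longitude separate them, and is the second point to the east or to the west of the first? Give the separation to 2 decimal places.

Raw difference: -127.66 − 171.18 = -298.84°.
Normalise into (−180°, 180°]: -298.84° + 360° = 61.16°.
Positive ⇒ the second point lies to the east; separation 61.16°.

61.16° east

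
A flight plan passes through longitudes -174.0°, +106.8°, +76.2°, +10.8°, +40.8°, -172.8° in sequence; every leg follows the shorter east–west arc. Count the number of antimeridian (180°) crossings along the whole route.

2

Leg 1: -174.0° → +106.8°, shortest Δλ = -79.2° (west) — crosses 180°.
Leg 2: +106.8° → +76.2°, shortest Δλ = -30.6° (west) — does not cross 180°.
Leg 3: +76.2° → +10.8°, shortest Δλ = -65.4° (west) — does not cross 180°.
Leg 4: +10.8° → +40.8°, shortest Δλ = 30.0° (east) — does not cross 180°.
Leg 5: +40.8° → -172.8°, shortest Δλ = 146.4° (east) — crosses 180°.
Total crossings: 2.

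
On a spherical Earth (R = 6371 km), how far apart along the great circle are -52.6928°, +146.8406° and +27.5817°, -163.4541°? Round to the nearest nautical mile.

5475 nmi

Δλ = -163.4541 − 146.8406 = -310.2947°; wrapped into (−180°, 180°]: 49.7053°.
Δφ = 27.5817 − -52.6928 = 80.2745°.
a = sin²(Δφ/2) + cos φ₁ · cos φ₂ · sin²(Δλ/2) = 0.510428.
c = 2·atan2(√a, √(1−a)) = 1.59165 rad → d = 6371·c ≈ 10140.43 km ≈ 5475.40 nmi.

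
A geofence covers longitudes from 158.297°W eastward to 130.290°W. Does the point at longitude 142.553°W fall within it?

Yes

Band width going east from -158.297° to -130.290°: ((-130.290 − -158.297) mod 360) = 28.007°.
Offset of -142.553° east of the west edge: ((-142.553 − -158.297) mod 360) = 15.744°.
15.744° ≤ 28.007° ⇒ inside.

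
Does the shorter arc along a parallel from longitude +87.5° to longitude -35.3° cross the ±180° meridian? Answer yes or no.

Signed shortest Δλ = ((-35.3 − 87.5 + 180) mod 360) − 180 = -122.8°.
Going west by 122.8° from +87.5° reaches -35.3° without touching 180°.

No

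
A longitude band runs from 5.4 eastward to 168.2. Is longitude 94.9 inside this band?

Band width going east from +5.4° to +168.2°: ((168.2 − 5.4) mod 360) = 162.8°.
Offset of +94.9° east of the west edge: ((94.9 − 5.4) mod 360) = 89.5°.
89.5° ≤ 162.8° ⇒ inside.

Yes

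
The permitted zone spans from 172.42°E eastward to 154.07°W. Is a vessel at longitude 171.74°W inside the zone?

Yes

Band width going east from +172.42° to -154.07°: ((-154.07 − 172.42) mod 360) = 33.51°.
Offset of -171.74° east of the west edge: ((-171.74 − 172.42) mod 360) = 15.84°.
15.84° ≤ 33.51° ⇒ inside.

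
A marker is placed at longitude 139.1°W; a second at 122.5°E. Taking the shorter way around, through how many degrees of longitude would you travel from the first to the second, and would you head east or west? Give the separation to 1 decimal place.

Raw difference: 122.5 − -139.1 = 261.6°.
Normalise into (−180°, 180°]: 261.6° − 360° = -98.4°.
Negative ⇒ the second point lies to the west; separation 98.4°.

98.4° west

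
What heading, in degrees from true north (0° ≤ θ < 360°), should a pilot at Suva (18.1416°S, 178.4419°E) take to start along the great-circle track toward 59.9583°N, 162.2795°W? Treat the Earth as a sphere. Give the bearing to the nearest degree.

Δλ = -162.2795 − 178.4419 = -340.7214°; wrapped into (−180°, 180°]: 19.2786°.
θ = atan2( sin Δλ · cos φ₂ , cos φ₁ · sin φ₂ − sin φ₁ · cos φ₂ · cos Δλ )
  = atan2(0.16529, 0.96977) = 9.673° → normalised to [0°, 360°): 9.673°.

10°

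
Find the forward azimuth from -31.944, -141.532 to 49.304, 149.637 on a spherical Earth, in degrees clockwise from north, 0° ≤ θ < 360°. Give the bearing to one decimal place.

321.6°

Δλ = 149.637 − -141.532 = 291.169°; wrapped into (−180°, 180°]: -68.831°.
θ = atan2( sin Δλ · cos φ₂ , cos φ₁ · sin φ₂ − sin φ₁ · cos φ₂ · cos Δλ )
  = atan2(-0.60805, 0.76795) = -38.371° → normalised to [0°, 360°): 321.629°.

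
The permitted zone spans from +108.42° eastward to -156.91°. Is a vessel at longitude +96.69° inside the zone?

Band width going east from +108.42° to -156.91°: ((-156.91 − 108.42) mod 360) = 94.67°.
Offset of +96.69° east of the west edge: ((96.69 − 108.42) mod 360) = 348.27°.
348.27° > 94.67° ⇒ outside.

No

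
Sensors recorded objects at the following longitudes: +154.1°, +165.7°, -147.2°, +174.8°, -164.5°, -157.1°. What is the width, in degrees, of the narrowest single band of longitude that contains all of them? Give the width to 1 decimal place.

58.7°

Sort the longitudes: -164.5°, -157.1°, -147.2°, +154.1°, +165.7°, +174.8°.
Eastward gaps between consecutive values (wrapping around): 7.4°, 9.9°, 301.3°, 11.6°, 9.1°, 20.7°.
Largest gap = 301.3° ⇒ minimal covering band is its complement: 360° − 301.3° = 58.7°.
Band runs from +154.1° eastward to -147.2°, crossing the antimeridian.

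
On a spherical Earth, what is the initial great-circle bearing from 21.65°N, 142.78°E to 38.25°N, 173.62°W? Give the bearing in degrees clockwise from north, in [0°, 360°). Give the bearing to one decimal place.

Δλ = -173.62 − 142.78 = -316.40°; wrapped into (−180°, 180°]: 43.60°.
θ = atan2( sin Δλ · cos φ₂ , cos φ₁ · sin φ₂ − sin φ₁ · cos φ₂ · cos Δλ )
  = atan2(0.54157, 0.36560) = 55.977° → normalised to [0°, 360°): 55.977°.

56.0°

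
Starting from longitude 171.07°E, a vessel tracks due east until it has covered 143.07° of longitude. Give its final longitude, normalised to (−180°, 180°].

Start at +171.07°; shift +143.07° → +314.14°.
+314.14° lies outside (−180°, 180°]; subtract 360° → -45.86°.

45.86°W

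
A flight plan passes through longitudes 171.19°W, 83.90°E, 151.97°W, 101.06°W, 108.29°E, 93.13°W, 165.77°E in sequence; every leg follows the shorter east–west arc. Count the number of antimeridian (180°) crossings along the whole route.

Leg 1: -171.19° → +83.90°, shortest Δλ = -104.91° (west) — crosses 180°.
Leg 2: +83.90° → -151.97°, shortest Δλ = 124.13° (east) — crosses 180°.
Leg 3: -151.97° → -101.06°, shortest Δλ = 50.91° (east) — does not cross 180°.
Leg 4: -101.06° → +108.29°, shortest Δλ = -150.65° (west) — crosses 180°.
Leg 5: +108.29° → -93.13°, shortest Δλ = 158.58° (east) — crosses 180°.
Leg 6: -93.13° → +165.77°, shortest Δλ = -101.1° (west) — crosses 180°.
Total crossings: 5.

5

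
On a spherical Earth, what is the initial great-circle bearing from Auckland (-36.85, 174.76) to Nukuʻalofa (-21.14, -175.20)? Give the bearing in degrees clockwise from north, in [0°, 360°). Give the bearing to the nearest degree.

Δλ = -175.20 − 174.76 = -349.96°; wrapped into (−180°, 180°]: 10.04°.
θ = atan2( sin Δλ · cos φ₂ , cos φ₁ · sin φ₂ − sin φ₁ · cos φ₂ · cos Δλ )
  = atan2(0.16260, 0.26220) = 31.805° → normalised to [0°, 360°): 31.805°.

32°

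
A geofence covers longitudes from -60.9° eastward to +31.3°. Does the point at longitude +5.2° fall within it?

Band width going east from -60.9° to +31.3°: ((31.3 − -60.9) mod 360) = 92.2°.
Offset of +5.2° east of the west edge: ((5.2 − -60.9) mod 360) = 66.1°.
66.1° ≤ 92.2° ⇒ inside.

Yes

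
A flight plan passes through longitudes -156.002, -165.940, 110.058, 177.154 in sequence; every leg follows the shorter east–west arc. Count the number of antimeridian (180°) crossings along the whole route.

Leg 1: -156.002° → -165.940°, shortest Δλ = -9.938° (west) — does not cross 180°.
Leg 2: -165.940° → +110.058°, shortest Δλ = -84.002° (west) — crosses 180°.
Leg 3: +110.058° → +177.154°, shortest Δλ = 67.096° (east) — does not cross 180°.
Total crossings: 1.

1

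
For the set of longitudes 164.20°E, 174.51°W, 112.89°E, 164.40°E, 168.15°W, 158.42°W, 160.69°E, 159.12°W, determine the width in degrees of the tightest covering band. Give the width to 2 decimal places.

Sort the longitudes: -174.51°, -168.15°, -159.12°, -158.42°, +112.89°, +160.69°, +164.20°, +164.40°.
Eastward gaps between consecutive values (wrapping around): 6.36°, 9.03°, 0.70°, 271.31°, 47.80°, 3.51°, 0.20°, 21.09°.
Largest gap = 271.31° ⇒ minimal covering band is its complement: 360° − 271.31° = 88.69°.
Band runs from +112.89° eastward to -158.42°, crossing the antimeridian.

88.69°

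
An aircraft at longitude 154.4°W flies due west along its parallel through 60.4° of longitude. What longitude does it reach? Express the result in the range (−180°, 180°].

Start at -154.4°; shift −60.4° → -214.8°.
-214.8° lies outside (−180°, 180°]; add 360° → +145.2°.

145.2°E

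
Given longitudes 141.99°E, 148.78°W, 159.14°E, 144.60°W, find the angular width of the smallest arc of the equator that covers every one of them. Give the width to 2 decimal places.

Sort the longitudes: -148.78°, -144.60°, +141.99°, +159.14°.
Eastward gaps between consecutive values (wrapping around): 4.18°, 286.59°, 17.15°, 52.08°.
Largest gap = 286.59° ⇒ minimal covering band is its complement: 360° − 286.59° = 73.41°.
Band runs from +141.99° eastward to -144.60°, crossing the antimeridian.

73.41°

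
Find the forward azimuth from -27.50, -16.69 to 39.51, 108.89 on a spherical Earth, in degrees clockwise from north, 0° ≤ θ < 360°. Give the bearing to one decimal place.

60.4°

Δλ = 108.89 − -16.69 = 125.58°.
θ = atan2( sin Δλ · cos φ₂ , cos φ₁ · sin φ₂ − sin φ₁ · cos φ₂ · cos Δλ )
  = atan2(0.62747, 0.35705) = 60.359° → normalised to [0°, 360°): 60.359°.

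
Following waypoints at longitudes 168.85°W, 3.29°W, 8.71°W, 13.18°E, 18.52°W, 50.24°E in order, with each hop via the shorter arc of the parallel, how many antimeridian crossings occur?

0

Leg 1: -168.85° → -3.29°, shortest Δλ = 165.56° (east) — does not cross 180°.
Leg 2: -3.29° → -8.71°, shortest Δλ = -5.42° (west) — does not cross 180°.
Leg 3: -8.71° → +13.18°, shortest Δλ = 21.89° (east) — does not cross 180°.
Leg 4: +13.18° → -18.52°, shortest Δλ = -31.7° (west) — does not cross 180°.
Leg 5: -18.52° → +50.24°, shortest Δλ = 68.76° (east) — does not cross 180°.
Total crossings: 0.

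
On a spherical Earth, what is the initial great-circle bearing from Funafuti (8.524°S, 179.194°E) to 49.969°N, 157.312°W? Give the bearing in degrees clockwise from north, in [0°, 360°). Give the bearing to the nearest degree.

Δλ = -157.312 − 179.194 = -336.506°; wrapped into (−180°, 180°]: 23.494°.
θ = atan2( sin Δλ · cos φ₂ , cos φ₁ · sin φ₂ − sin φ₁ · cos φ₂ · cos Δλ )
  = atan2(0.25641, 0.84467) = 16.887° → normalised to [0°, 360°): 16.887°.

17°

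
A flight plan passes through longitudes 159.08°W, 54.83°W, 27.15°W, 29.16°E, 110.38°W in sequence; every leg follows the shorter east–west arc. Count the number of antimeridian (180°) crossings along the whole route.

Leg 1: -159.08° → -54.83°, shortest Δλ = 104.25° (east) — does not cross 180°.
Leg 2: -54.83° → -27.15°, shortest Δλ = 27.68° (east) — does not cross 180°.
Leg 3: -27.15° → +29.16°, shortest Δλ = 56.31° (east) — does not cross 180°.
Leg 4: +29.16° → -110.38°, shortest Δλ = -139.54° (west) — does not cross 180°.
Total crossings: 0.

0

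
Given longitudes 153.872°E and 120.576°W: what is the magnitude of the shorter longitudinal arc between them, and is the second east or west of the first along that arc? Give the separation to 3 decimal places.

85.552° east

Raw difference: -120.576 − 153.872 = -274.448°.
Normalise into (−180°, 180°]: -274.448° + 360° = 85.552°.
Positive ⇒ the second point lies to the east; separation 85.552°.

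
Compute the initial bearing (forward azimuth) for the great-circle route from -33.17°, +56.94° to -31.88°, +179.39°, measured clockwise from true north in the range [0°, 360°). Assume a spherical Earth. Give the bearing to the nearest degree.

Δλ = 179.39 − 56.94 = 122.45°.
θ = atan2( sin Δλ · cos φ₂ , cos φ₁ · sin φ₂ − sin φ₁ · cos φ₂ · cos Δλ )
  = atan2(0.71657, -0.69137) = 133.974° → normalised to [0°, 360°): 133.974°.

134°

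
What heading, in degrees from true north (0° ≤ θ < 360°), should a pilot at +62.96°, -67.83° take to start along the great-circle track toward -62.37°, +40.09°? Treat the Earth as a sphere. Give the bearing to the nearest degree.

Δλ = 40.09 − -67.83 = 107.92°.
θ = atan2( sin Δλ · cos φ₂ , cos φ₁ · sin φ₂ − sin φ₁ · cos φ₂ · cos Δλ )
  = atan2(0.44126, -0.27567) = 121.995° → normalised to [0°, 360°): 121.995°.

122°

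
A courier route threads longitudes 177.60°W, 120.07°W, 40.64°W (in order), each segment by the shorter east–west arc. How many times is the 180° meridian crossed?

Leg 1: -177.60° → -120.07°, shortest Δλ = 57.53° (east) — does not cross 180°.
Leg 2: -120.07° → -40.64°, shortest Δλ = 79.43° (east) — does not cross 180°.
Total crossings: 0.

0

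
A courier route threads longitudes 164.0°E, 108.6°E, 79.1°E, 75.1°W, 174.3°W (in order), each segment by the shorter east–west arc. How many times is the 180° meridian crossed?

Leg 1: +164.0° → +108.6°, shortest Δλ = -55.4° (west) — does not cross 180°.
Leg 2: +108.6° → +79.1°, shortest Δλ = -29.5° (west) — does not cross 180°.
Leg 3: +79.1° → -75.1°, shortest Δλ = -154.2° (west) — does not cross 180°.
Leg 4: -75.1° → -174.3°, shortest Δλ = -99.2° (west) — does not cross 180°.
Total crossings: 0.

0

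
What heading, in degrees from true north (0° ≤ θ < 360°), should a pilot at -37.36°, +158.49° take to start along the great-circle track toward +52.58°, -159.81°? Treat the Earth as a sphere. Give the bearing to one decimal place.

24.0°

Δλ = -159.81 − 158.49 = -318.30°; wrapped into (−180°, 180°]: 41.70°.
θ = atan2( sin Δλ · cos φ₂ , cos φ₁ · sin φ₂ − sin φ₁ · cos φ₂ · cos Δλ )
  = atan2(0.40423, 0.90658) = 24.031° → normalised to [0°, 360°): 24.031°.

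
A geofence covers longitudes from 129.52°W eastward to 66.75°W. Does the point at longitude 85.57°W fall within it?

Band width going east from -129.52° to -66.75°: ((-66.75 − -129.52) mod 360) = 62.77°.
Offset of -85.57° east of the west edge: ((-85.57 − -129.52) mod 360) = 43.95°.
43.95° ≤ 62.77° ⇒ inside.

Yes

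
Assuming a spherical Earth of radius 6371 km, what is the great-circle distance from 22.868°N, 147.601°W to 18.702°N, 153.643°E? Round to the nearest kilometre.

Δλ = 153.643 − -147.601 = 301.244°; wrapped into (−180°, 180°]: -58.756°.
Δφ = 18.702 − 22.868 = -4.166°.
a = sin²(Δφ/2) + cos φ₁ · cos φ₂ · sin²(Δλ/2) = 0.211356.
c = 2·atan2(√a, √(1−a)) = 0.95539 rad → d = 6371·c ≈ 6086.81 km.

6087 km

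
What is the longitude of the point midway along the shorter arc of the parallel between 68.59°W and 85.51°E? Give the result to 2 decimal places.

Signed shortest Δλ from -68.59° to +85.51° is +154.10°.
Midpoint longitude = -68.59° + (+154.10°)/2 = -68.59° + 77.05° = +8.46°.

8.46°E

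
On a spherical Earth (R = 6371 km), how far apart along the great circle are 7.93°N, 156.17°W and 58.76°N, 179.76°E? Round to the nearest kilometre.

Δλ = 179.76 − -156.17 = 335.93°; wrapped into (−180°, 180°]: -24.07°.
Δφ = 58.76 − 7.93 = 50.83°.
a = sin²(Δφ/2) + cos φ₁ · cos φ₂ · sin²(Δλ/2) = 0.206520.
c = 2·atan2(√a, √(1−a)) = 0.94350 rad → d = 6371·c ≈ 6011.03 km.

6011 km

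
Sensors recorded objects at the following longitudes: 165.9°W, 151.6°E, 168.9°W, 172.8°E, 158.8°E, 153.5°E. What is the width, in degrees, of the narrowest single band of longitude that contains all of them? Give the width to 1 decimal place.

42.5°

Sort the longitudes: -168.9°, -165.9°, +151.6°, +153.5°, +158.8°, +172.8°.
Eastward gaps between consecutive values (wrapping around): 3.0°, 317.5°, 1.9°, 5.3°, 14.0°, 18.3°.
Largest gap = 317.5° ⇒ minimal covering band is its complement: 360° − 317.5° = 42.5°.
Band runs from +151.6° eastward to -165.9°, crossing the antimeridian.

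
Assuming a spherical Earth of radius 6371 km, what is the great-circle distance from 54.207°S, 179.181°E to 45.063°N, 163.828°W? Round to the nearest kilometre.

Δλ = -163.828 − 179.181 = -343.009°; wrapped into (−180°, 180°]: 16.991°.
Δφ = 45.063 − -54.207 = 99.270°.
a = sin²(Δφ/2) + cos φ₁ · cos φ₂ · sin²(Δλ/2) = 0.589559.
c = 2·atan2(√a, √(1−a)) = 1.75089 rad → d = 6371·c ≈ 11154.90 km.

11155 km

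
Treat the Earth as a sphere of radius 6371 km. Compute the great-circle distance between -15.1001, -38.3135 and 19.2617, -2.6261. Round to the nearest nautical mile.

Δλ = -2.6261 − -38.3135 = 35.6874°.
Δφ = 19.2617 − -15.1001 = 34.3618°.
a = sin²(Δφ/2) + cos φ₁ · cos φ₂ · sin²(Δλ/2) = 0.172833.
c = 2·atan2(√a, √(1−a)) = 0.85749 rad → d = 6371·c ≈ 5463.09 km ≈ 2949.83 nmi.

2950 nmi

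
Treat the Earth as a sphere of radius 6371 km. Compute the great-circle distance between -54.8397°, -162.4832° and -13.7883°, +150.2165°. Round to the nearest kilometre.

Δλ = 150.2165 − -162.4832 = 312.6997°; wrapped into (−180°, 180°]: -47.3003°.
Δφ = -13.7883 − -54.8397 = 41.0514°.
a = sin²(Δφ/2) + cos φ₁ · cos φ₂ · sin²(Δλ/2) = 0.212939.
c = 2·atan2(√a, √(1−a)) = 0.95926 rad → d = 6371·c ≈ 6111.47 km.

6111 km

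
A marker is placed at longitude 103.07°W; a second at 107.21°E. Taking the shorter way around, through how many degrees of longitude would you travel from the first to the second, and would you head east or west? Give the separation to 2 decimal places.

149.72° west

Raw difference: 107.21 − -103.07 = 210.28°.
Normalise into (−180°, 180°]: 210.28° − 360° = -149.72°.
Negative ⇒ the second point lies to the west; separation 149.72°.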